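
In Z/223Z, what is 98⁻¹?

66

By the extended Euclidean algorithm:
223 = 2*98 + 27
98 = 3*27 + 17
27 = 1*17 + 10
17 = 1*10 + 7
10 = 1*7 + 3
7 = 2*3 + 1
3 = 3*1 + 0
gcd(98, 223) = 1, so the inverse exists.
Bézout: 1 = −29*223 + 66*98.
So 98⁻¹ ≡ 66 (mod 223).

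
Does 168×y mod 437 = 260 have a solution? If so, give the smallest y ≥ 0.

gcd(168, 437) = 1, so a unique solution mod 437 exists.
168⁻¹ ≡ 424 (mod 437).
y ≡ 424×260 ≡ 116 (mod 437).

116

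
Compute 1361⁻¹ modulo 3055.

211

3055 = 2·1361 + 333
1361 = 4·333 + 29
333 = 11·29 + 14
29 = 2·14 + 1
14 = 14·1 + 0
gcd(1361, 3055) = 1, so the inverse exists.
Bézout: 1 = −94·3055 + 211·1361.
So 1361⁻¹ ≡ 211 (mod 3055).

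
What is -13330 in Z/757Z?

296

-13330 = -18·757 + 296, so -13330 ≡ 296 (mod 757).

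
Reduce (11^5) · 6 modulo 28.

(11)^5 ≡ 23 (mod 28)
23 · 6 = 138 ≡ 26 (mod 28)

26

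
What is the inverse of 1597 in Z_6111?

3949

Run the extended Euclidean algorithm:
6111 = 3*1597 + 1320
1597 = 1*1320 + 277
1320 = 4*277 + 212
277 = 1*212 + 65
212 = 3*65 + 17
65 = 3*17 + 14
17 = 1*14 + 3
14 = 4*3 + 2
3 = 1*2 + 1
2 = 2*1 + 0
gcd(1597, 6111) = 1, so the inverse exists.
Back-substitute for 1:
1 = 1*3 − 1*2
  = −1*14 + 5*3
  = 5*17 − 6*14
  = −6*65 + 23*17
  = 23*212 − 75*65
  = −75*277 + 98*212
  = 98*1320 − 467*277
  = −467*1597 + 565*1320
  = 565*6111 − 2162*1597
So 1597⁻¹ ≡ −2162 ≡ 3949 (mod 6111).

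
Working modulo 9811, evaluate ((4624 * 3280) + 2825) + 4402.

4624 * 3280 = 15166720 ≡ 8725 (mod 9811)
8725 + 2825 = 11550 ≡ 1739 (mod 9811)
1739 + 4402 = 6141

6141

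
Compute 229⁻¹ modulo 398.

By the extended Euclidean algorithm:
398 = 1×229 + 169
229 = 1×169 + 60
169 = 2×60 + 49
60 = 1×49 + 11
49 = 4×11 + 5
11 = 2×5 + 1
5 = 5×1 + 0
gcd(229, 398) = 1, so the inverse exists.
Bézout: 1 = −42×398 + 73×229.
So 229⁻¹ ≡ 73 (mod 398).

73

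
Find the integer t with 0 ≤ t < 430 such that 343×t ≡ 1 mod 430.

430 = 1×343 + 87
343 = 3×87 + 82
87 = 1×82 + 5
82 = 16×5 + 2
5 = 2×2 + 1
2 = 2×1 + 0
gcd(343, 430) = 1, so the inverse exists.
Back-substitute for 1:
1 = 1×5 − 2×2
  = −2×82 + 33×5
  = 33×87 − 35×82
  = −35×343 + 138×87
  = 138×430 − 173×343
So 343⁻¹ ≡ −173 ≡ 257 (mod 430).

257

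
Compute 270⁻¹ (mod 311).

311 = 1×270 + 41
270 = 6×41 + 24
41 = 1×24 + 17
24 = 1×17 + 7
17 = 2×7 + 3
7 = 2×3 + 1
3 = 3×1 + 0
gcd(270, 311) = 1, so the inverse exists.
Bézout: 1 = −79×311 + 91×270.
So 270⁻¹ ≡ 91 (mod 311).

91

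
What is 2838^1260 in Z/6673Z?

5519

By square-and-multiply:
1260 in binary is 10011101100, i.e. 1260 = 1024 + 128 + 64 + 32 + 8 + 4.
2838^1 ≡ 2838 (mod 6673)
2838^2 ≡ 2838^2 = 8054244 ≡ 6606 (mod 6673)
2838^4 ≡ 6606^2 = 43639236 ≡ 4489 (mod 6673)
2838^8 ≡ 4489^2 = 20151121 ≡ 5334 (mod 6673)
2838^16 ≡ 5334^2 = 28451556 ≡ 4557 (mod 6673)
2838^32 ≡ 4557^2 = 20766249 ≡ 6546 (mod 6673)
2838^64 ≡ 6546^2 = 42850116 ≡ 2783 (mod 6673)
2838^128 ≡ 2783^2 = 7745089 ≡ 4409 (mod 6673)
2838^256 ≡ 4409^2 = 19439281 ≡ 832 (mod 6673)
2838^512 ≡ 832^2 = 692224 ≡ 4905 (mod 6673)
2838^1024 ≡ 4905^2 = 24059025 ≡ 2860 (mod 6673)
2838^1260 = 2838^1024 · 2838^128 · 2838^64 · 2838^32 · 2838^8 · 2838^4 ≡ 2860 · 4409 · 2783 · 6546 · 5334 · 4489 (mod 6673).
Accumulate the product:
2860 · 4409 = 12609740 ≡ 4443
4443 · 2783 = 12364869 ≡ 6473
6473 · 6546 = 42372258 ≡ 5381
5381 · 5334 = 28702254 ≡ 1681
1681 · 4489 = 7546009 ≡ 5519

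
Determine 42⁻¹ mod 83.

Apply the Euclidean algorithm and back-substitute:
83 = 1*42 + 41
42 = 1*41 + 1
41 = 41*1 + 0
gcd(42, 83) = 1, so the inverse exists.
Back-substitute for 1:
1 = 1*42 − 1*41
  = −1*83 + 2*42
So 42⁻¹ ≡ 2 (mod 83).

2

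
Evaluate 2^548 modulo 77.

25

By square-and-multiply:
548 in binary is 1000100100, i.e. 548 = 512 + 32 + 4.
2^1 ≡ 2 (mod 77)
2^2 ≡ 2^2 = 4 (mod 77)
2^4 ≡ 4^2 = 16 (mod 77)
2^8 ≡ 16^2 = 256 ≡ 25 (mod 77)
2^16 ≡ 25^2 = 625 ≡ 9 (mod 77)
2^32 ≡ 9^2 = 81 ≡ 4 (mod 77)
2^64 ≡ 4^2 = 16 (mod 77)
2^128 ≡ 16^2 = 256 ≡ 25 (mod 77)
2^256 ≡ 25^2 = 625 ≡ 9 (mod 77)
2^512 ≡ 9^2 = 81 ≡ 4 (mod 77)
2^548 = 2^512 * 2^32 * 2^4 ≡ 4 * 4 * 16 (mod 77).
Accumulate the product:
4 * 4 = 16
16 * 16 = 256 ≡ 25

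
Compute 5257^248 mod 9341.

5257^1 ≡ 5257 (mod 9341)
5257^2 ≡ 5257^2 = 27636049 ≡ 5371 (mod 9341)
5257^4 ≡ 5371^2 = 28847641 ≡ 2633 (mod 9341)
5257^8 ≡ 2633^2 = 6932689 ≡ 1667 (mod 9341)
5257^16 ≡ 1667^2 = 2778889 ≡ 4612 (mod 9341)
5257^32 ≡ 4612^2 = 21270544 ≡ 1087 (mod 9341)
5257^64 ≡ 1087^2 = 1181569 ≡ 4603 (mod 9341)
5257^128 ≡ 4603^2 = 21187609 ≡ 2221 (mod 9341)
5257^248 = 5257^128 * 5257^64 * 5257^32 * 5257^16 * 5257^8 ≡ 2221 * 4603 * 1087 * 4612 * 1667 (mod 9341).
Accumulate the product:
2221 * 4603 = 10223263 ≡ 4209
4209 * 1087 = 4575183 ≡ 7434
7434 * 4612 = 34285608 ≡ 4138
4138 * 1667 = 6898046 ≡ 4388

4388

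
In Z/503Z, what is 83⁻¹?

200

Run the extended Euclidean algorithm:
503 = 6·83 + 5
83 = 16·5 + 3
5 = 1·3 + 2
3 = 1·2 + 1
2 = 2·1 + 0
gcd(83, 503) = 1, so the inverse exists.
Back-substitute for 1:
1 = 1·3 − 1·2
  = −1·5 + 2·3
  = 2·83 − 33·5
  = −33·503 + 200·83
So 83⁻¹ ≡ 200 (mod 503).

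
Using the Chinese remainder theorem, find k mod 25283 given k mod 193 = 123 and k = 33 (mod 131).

193⁻¹ mod 131: 193·112 ≡ 1 (mod 131), so 193⁻¹ ≡ 112.
k = 123 + 193·((33 − 123)·112 mod 131) = 123 + 193·7 = 1474.
Check: 1474 mod 193 = 123, 1474 mod 131 = 33. ✓

1474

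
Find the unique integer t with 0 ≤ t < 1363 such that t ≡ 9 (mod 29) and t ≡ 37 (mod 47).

29⁻¹ mod 47: 29*13 ≡ 1 (mod 47), so 29⁻¹ ≡ 13.
t = 9 + 29*((37 − 9)*13 mod 47) = 9 + 29*35 = 1024.

1024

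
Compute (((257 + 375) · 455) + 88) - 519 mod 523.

257 + 375 = 632 ≡ 109 (mod 523)
109 · 455 = 49595 ≡ 433 (mod 523)
433 + 88 = 521
521 - 519 = 2

2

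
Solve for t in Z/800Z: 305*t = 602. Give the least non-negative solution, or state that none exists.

no solution

gcd(305, 800) = 5, and 5 does not divide 602.
So the congruence has no solution.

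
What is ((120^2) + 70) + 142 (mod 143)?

26

(120)^2 ≡ 100 (mod 143)
100 + 70 = 170 ≡ 27 (mod 143)
27 + 142 = 169 ≡ 26 (mod 143)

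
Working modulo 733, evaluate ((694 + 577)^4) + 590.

75

694 + 577 = 1271 ≡ 538 (mod 733)
(538)^4 ≡ 218 (mod 733)
218 + 590 = 808 ≡ 75 (mod 733)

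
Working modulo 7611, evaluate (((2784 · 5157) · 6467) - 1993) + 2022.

6524

2784 · 5157 = 14357088 ≡ 2742 (mod 7611)
2742 · 6467 = 17732514 ≡ 6495 (mod 7611)
6495 - 1993 = 4502
4502 + 2022 = 6524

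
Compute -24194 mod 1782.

754

-24194 = -14*1782 + 754, so -24194 ≡ 754 (mod 1782).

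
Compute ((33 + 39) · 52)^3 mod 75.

33 + 39 = 72
72 · 52 = 3744 ≡ 69 (mod 75)
(69)^3 ≡ 9 (mod 75)

9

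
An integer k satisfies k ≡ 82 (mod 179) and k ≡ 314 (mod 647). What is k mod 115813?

179⁻¹ mod 647: 179×347 ≡ 1 (mod 647), so 179⁻¹ ≡ 347.
k = 82 + 179×((314 − 82)×347 mod 647) = 82 + 179×276 = 49486.
Check: 49486 mod 179 = 82, 49486 mod 647 = 314. ✓

49486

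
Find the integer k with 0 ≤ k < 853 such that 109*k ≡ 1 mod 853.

853 = 7*109 + 90
109 = 1*90 + 19
90 = 4*19 + 14
19 = 1*14 + 5
14 = 2*5 + 4
5 = 1*4 + 1
4 = 4*1 + 0
gcd(109, 853) = 1, so the inverse exists.
Bézout: 1 = −23*853 + 180*109.
So 109⁻¹ ≡ 180 (mod 853).

180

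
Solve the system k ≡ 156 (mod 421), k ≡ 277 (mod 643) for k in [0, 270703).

421⁻¹ mod 643: 421×559 ≡ 1 (mod 643), so 421⁻¹ ≡ 559.
k = 156 + 421×((277 − 156)×559 mod 643) = 156 + 421×124 = 52360.
Check: 52360 mod 421 = 156, 52360 mod 643 = 277. ✓

52360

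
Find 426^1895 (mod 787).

By square-and-multiply:
1895 in binary is 11101100111, i.e. 1895 = 1024 + 512 + 256 + 64 + 32 + 4 + 2 + 1.
426^1 ≡ 426 (mod 787)
426^2 ≡ 426^2 = 181476 ≡ 466 (mod 787)
426^4 ≡ 466^2 = 217156 ≡ 731 (mod 787)
426^8 ≡ 731^2 = 534361 ≡ 775 (mod 787)
426^16 ≡ 775^2 = 600625 ≡ 144 (mod 787)
426^32 ≡ 144^2 = 20736 ≡ 274 (mod 787)
426^64 ≡ 274^2 = 75076 ≡ 311 (mod 787)
426^128 ≡ 311^2 = 96721 ≡ 707 (mod 787)
426^256 ≡ 707^2 = 499849 ≡ 104 (mod 787)
426^512 ≡ 104^2 = 10816 ≡ 585 (mod 787)
426^1024 ≡ 585^2 = 342225 ≡ 667 (mod 787)
426^1895 = 426^1024 × 426^512 × 426^256 × 426^64 × 426^32 × 426^4 × 426^2 × 426^1 ≡ 667 × 585 × 104 × 311 × 274 × 731 × 466 × 426 (mod 787).
Accumulate the product:
667 × 585 = 390195 ≡ 630
630 × 104 = 65520 ≡ 199
199 × 311 = 61889 ≡ 503
503 × 274 = 137822 ≡ 97
97 × 731 = 70907 ≡ 77
77 × 466 = 35882 ≡ 467
467 × 426 = 198942 ≡ 618

618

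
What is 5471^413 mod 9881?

3618

Using repeated squaring:
5471^1 ≡ 5471 (mod 9881)
5471^2 ≡ 5471^2 = 29931841 ≡ 2292 (mod 9881)
5471^4 ≡ 2292^2 = 5253264 ≡ 6453 (mod 9881)
5471^8 ≡ 6453^2 = 41641209 ≡ 2675 (mod 9881)
5471^16 ≡ 2675^2 = 7155625 ≡ 1781 (mod 9881)
5471^32 ≡ 1781^2 = 3171961 ≡ 160 (mod 9881)
5471^64 ≡ 160^2 = 25600 ≡ 5838 (mod 9881)
5471^128 ≡ 5838^2 = 34082244 ≡ 2675 (mod 9881)
5471^256 ≡ 2675^2 = 7155625 ≡ 1781 (mod 9881)
5471^413 = 5471^256 * 5471^128 * 5471^16 * 5471^8 * 5471^4 * 5471^1 ≡ 1781 * 2675 * 1781 * 2675 * 6453 * 5471 (mod 9881).
Accumulate the product:
1781 * 2675 = 4764175 ≡ 1533
1533 * 1781 = 2730273 ≡ 3117
3117 * 2675 = 8337975 ≡ 8292
8292 * 6453 = 53508276 ≡ 2661
2661 * 5471 = 14558331 ≡ 3618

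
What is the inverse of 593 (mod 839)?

324

Run the extended Euclidean algorithm:
839 = 1×593 + 246
593 = 2×246 + 101
246 = 2×101 + 44
101 = 2×44 + 13
44 = 3×13 + 5
13 = 2×5 + 3
5 = 1×3 + 2
3 = 1×2 + 1
2 = 2×1 + 0
gcd(593, 839) = 1, so the inverse exists.
Bézout: 1 = −229×839 + 324×593.
So 593⁻¹ ≡ 324 (mod 839).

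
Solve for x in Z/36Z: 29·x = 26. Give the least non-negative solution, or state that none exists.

22

gcd(29, 36) = 1, so a unique solution mod 36 exists.
29⁻¹ ≡ 5 (mod 36).
x ≡ 5·26 ≡ 22 (mod 36).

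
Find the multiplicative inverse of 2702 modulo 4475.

4475 = 1·2702 + 1773
2702 = 1·1773 + 929
1773 = 1·929 + 844
929 = 1·844 + 85
844 = 9·85 + 79
85 = 1·79 + 6
79 = 13·6 + 1
6 = 6·1 + 0
gcd(2702, 4475) = 1, so the inverse exists.
Bézout: 1 = 445·4475 − 737·2702.
So 2702⁻¹ ≡ −737 ≡ 3738 (mod 4475).

3738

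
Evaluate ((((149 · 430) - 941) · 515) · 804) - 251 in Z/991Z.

727

149 · 430 = 64070 ≡ 646 (mod 991)
646 - 941 = -295 ≡ 696 (mod 991)
696 · 515 = 358440 ≡ 689 (mod 991)
689 · 804 = 553956 ≡ 978 (mod 991)
978 - 251 = 727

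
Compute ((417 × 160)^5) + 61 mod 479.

42

417 × 160 = 66720 ≡ 139 (mod 479)
(139)^5 ≡ 460 (mod 479)
460 + 61 = 521 ≡ 42 (mod 479)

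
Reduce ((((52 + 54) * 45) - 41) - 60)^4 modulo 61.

20

52 + 54 = 106 ≡ 45 (mod 61)
45 * 45 = 2025 ≡ 12 (mod 61)
12 - 41 = -29 ≡ 32 (mod 61)
32 - 60 = -28 ≡ 33 (mod 61)
(33)^4 ≡ 20 (mod 61)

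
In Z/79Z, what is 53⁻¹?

3

79 = 1·53 + 26
53 = 2·26 + 1
26 = 26·1 + 0
gcd(53, 79) = 1, so the inverse exists.
Back-substitute for 1:
1 = 1·53 − 2·26
  = −2·79 + 3·53
So 53⁻¹ ≡ 3 (mod 79).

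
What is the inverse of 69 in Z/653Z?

653 = 9·69 + 32
69 = 2·32 + 5
32 = 6·5 + 2
5 = 2·2 + 1
2 = 2·1 + 0
gcd(69, 653) = 1, so the inverse exists.
Bézout: 1 = −28·653 + 265·69.
So 69⁻¹ ≡ 265 (mod 653).

265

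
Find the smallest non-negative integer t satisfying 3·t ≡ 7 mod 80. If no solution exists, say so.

29

gcd(3, 80) = 1, so a unique solution mod 80 exists.
3⁻¹ ≡ 27 (mod 80).
t ≡ 27·7 ≡ 29 (mod 80).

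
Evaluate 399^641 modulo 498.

267

By square-and-multiply:
399^1 ≡ 399 (mod 498)
399^2 ≡ 399^2 = 159201 ≡ 339 (mod 498)
399^4 ≡ 339^2 = 114921 ≡ 381 (mod 498)
399^8 ≡ 381^2 = 145161 ≡ 243 (mod 498)
399^16 ≡ 243^2 = 59049 ≡ 285 (mod 498)
399^32 ≡ 285^2 = 81225 ≡ 51 (mod 498)
399^64 ≡ 51^2 = 2601 ≡ 111 (mod 498)
399^128 ≡ 111^2 = 12321 ≡ 369 (mod 498)
399^256 ≡ 369^2 = 136161 ≡ 207 (mod 498)
399^512 ≡ 207^2 = 42849 ≡ 21 (mod 498)
399^641 = 399^512 × 399^128 × 399^1 ≡ 21 × 369 × 399 (mod 498).
Accumulate the product:
21 × 369 = 7749 ≡ 279
279 × 399 = 111321 ≡ 267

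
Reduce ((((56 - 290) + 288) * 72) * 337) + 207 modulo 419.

250

56 - 290 = -234 ≡ 185 (mod 419)
185 + 288 = 473 ≡ 54 (mod 419)
54 * 72 = 3888 ≡ 117 (mod 419)
117 * 337 = 39429 ≡ 43 (mod 419)
43 + 207 = 250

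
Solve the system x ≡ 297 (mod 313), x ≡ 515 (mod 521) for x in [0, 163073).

7809

313⁻¹ mod 521: 313·263 ≡ 1 (mod 521), so 313⁻¹ ≡ 263.
x = 297 + 313·((515 − 297)·263 mod 521) = 297 + 313·24 = 7809.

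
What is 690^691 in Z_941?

447

691 in binary is 1010110011, i.e. 691 = 512 + 128 + 32 + 16 + 2 + 1.
690^1 ≡ 690 (mod 941)
690^2 ≡ 690^2 = 476100 ≡ 895 (mod 941)
690^4 ≡ 895^2 = 801025 ≡ 234 (mod 941)
690^8 ≡ 234^2 = 54756 ≡ 178 (mod 941)
690^16 ≡ 178^2 = 31684 ≡ 631 (mod 941)
690^32 ≡ 631^2 = 398161 ≡ 118 (mod 941)
690^64 ≡ 118^2 = 13924 ≡ 750 (mod 941)
690^128 ≡ 750^2 = 562500 ≡ 723 (mod 941)
690^256 ≡ 723^2 = 522729 ≡ 474 (mod 941)
690^512 ≡ 474^2 = 224676 ≡ 718 (mod 941)
690^691 = 690^512 × 690^128 × 690^32 × 690^16 × 690^2 × 690^1 ≡ 718 × 723 × 118 × 631 × 895 × 690 (mod 941).
Accumulate the product:
718 × 723 = 519114 ≡ 623
623 × 118 = 73514 ≡ 116
116 × 631 = 73196 ≡ 739
739 × 895 = 661405 ≡ 823
823 × 690 = 567870 ≡ 447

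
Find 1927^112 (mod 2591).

1188

112 in binary is 1110000, i.e. 112 = 64 + 32 + 16.
1927^1 ≡ 1927 (mod 2591)
1927^2 ≡ 1927^2 = 3713329 ≡ 426 (mod 2591)
1927^4 ≡ 426^2 = 181476 ≡ 106 (mod 2591)
1927^8 ≡ 106^2 = 11236 ≡ 872 (mod 2591)
1927^16 ≡ 872^2 = 760384 ≡ 1221 (mod 2591)
1927^32 ≡ 1221^2 = 1490841 ≡ 1016 (mod 2591)
1927^64 ≡ 1016^2 = 1032256 ≡ 1038 (mod 2591)
1927^112 = 1927^64 * 1927^32 * 1927^16 ≡ 1038 * 1016 * 1221 (mod 2591).
Accumulate the product:
1038 * 1016 = 1054608 ≡ 71
71 * 1221 = 86691 ≡ 1188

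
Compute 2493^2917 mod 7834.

5677

2917 in binary is 101101100101, i.e. 2917 = 2048 + 512 + 256 + 64 + 32 + 4 + 1.
2493^1 ≡ 2493 (mod 7834)
2493^2 ≡ 2493^2 = 6215049 ≡ 2687 (mod 7834)
2493^4 ≡ 2687^2 = 7219969 ≡ 4855 (mod 7834)
2493^8 ≡ 4855^2 = 23571025 ≡ 6353 (mod 7834)
2493^16 ≡ 6353^2 = 40360609 ≡ 7675 (mod 7834)
2493^32 ≡ 7675^2 = 58905625 ≡ 1779 (mod 7834)
2493^64 ≡ 1779^2 = 3164841 ≡ 7739 (mod 7834)
2493^128 ≡ 7739^2 = 59892121 ≡ 1191 (mod 7834)
2493^256 ≡ 1191^2 = 1418481 ≡ 527 (mod 7834)
2493^512 ≡ 527^2 = 277729 ≡ 3539 (mod 7834)
2493^1024 ≡ 3539^2 = 12524521 ≡ 5789 (mod 7834)
2493^2048 ≡ 5789^2 = 33512521 ≡ 6503 (mod 7834)
2493^2917 = 2493^2048 × 2493^512 × 2493^256 × 2493^64 × 2493^32 × 2493^4 × 2493^1 ≡ 6503 × 3539 × 527 × 7739 × 1779 × 4855 × 2493 (mod 7834).
Accumulate the product:
6503 × 3539 = 23014117 ≡ 5659
5659 × 527 = 2982293 ≡ 5373
5373 × 7739 = 41581647 ≡ 6609
6609 × 1779 = 11757411 ≡ 6411
6411 × 4855 = 31125405 ≡ 923
923 × 2493 = 2301039 ≡ 5677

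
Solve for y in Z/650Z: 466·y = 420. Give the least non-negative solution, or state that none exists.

gcd(466, 650) = 2, and 2 | 420, so solutions exist.
Divide through by 2: 233·y = 210 (mod 325).
233⁻¹ ≡ 272 (mod 325).
y ≡ 272·210 ≡ 245 (mod 325).
The smallest non-negative solution is y = 245.

245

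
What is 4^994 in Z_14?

4

994 in binary is 1111100010, i.e. 994 = 512 + 256 + 128 + 64 + 32 + 2.
4^1 ≡ 4 (mod 14)
4^2 ≡ 4^2 = 16 ≡ 2 (mod 14)
4^4 ≡ 2^2 = 4 (mod 14)
4^8 ≡ 4^2 = 16 ≡ 2 (mod 14)
4^16 ≡ 2^2 = 4 (mod 14)
4^32 ≡ 4^2 = 16 ≡ 2 (mod 14)
4^64 ≡ 2^2 = 4 (mod 14)
4^128 ≡ 4^2 = 16 ≡ 2 (mod 14)
4^256 ≡ 2^2 = 4 (mod 14)
4^512 ≡ 4^2 = 16 ≡ 2 (mod 14)
4^994 = 4^512 × 4^256 × 4^128 × 4^64 × 4^32 × 4^2 ≡ 2 × 4 × 2 × 4 × 2 × 2 (mod 14).
Accumulate the product:
2 × 4 = 8
8 × 2 = 16 ≡ 2
2 × 4 = 8
8 × 2 = 16 ≡ 2
2 × 2 = 4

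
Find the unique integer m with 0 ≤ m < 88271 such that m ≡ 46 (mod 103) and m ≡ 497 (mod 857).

103⁻¹ mod 857: 103·649 ≡ 1 (mod 857), so 103⁻¹ ≡ 649.
m = 46 + 103·((497 − 46)·649 mod 857) = 46 + 103·462 = 47632.
Check: 47632 mod 103 = 46, 47632 mod 857 = 497. ✓

47632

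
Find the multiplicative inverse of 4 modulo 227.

227 = 56×4 + 3
4 = 1×3 + 1
3 = 3×1 + 0
gcd(4, 227) = 1, so the inverse exists.
Back-substitute for 1:
1 = 1×4 − 1×3
  = −1×227 + 57×4
So 4⁻¹ ≡ 57 (mod 227).

57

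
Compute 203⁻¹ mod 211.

Apply the Euclidean algorithm and back-substitute:
211 = 1×203 + 8
203 = 25×8 + 3
8 = 2×3 + 2
3 = 1×2 + 1
2 = 2×1 + 0
gcd(203, 211) = 1, so the inverse exists.
Bézout: 1 = −76×211 + 79×203.
So 203⁻¹ ≡ 79 (mod 211).

79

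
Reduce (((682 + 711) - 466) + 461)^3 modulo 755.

682

682 + 711 = 1393 ≡ 638 (mod 755)
638 - 466 = 172
172 + 461 = 633
(633)^3 ≡ 682 (mod 755)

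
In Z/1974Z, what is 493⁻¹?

985

1974 = 4·493 + 2
493 = 246·2 + 1
2 = 2·1 + 0
gcd(493, 1974) = 1, so the inverse exists.
Back-substitute for 1:
1 = 1·493 − 246·2
  = −246·1974 + 985·493
So 493⁻¹ ≡ 985 (mod 1974).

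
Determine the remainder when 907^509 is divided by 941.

317

509 in binary is 111111101, i.e. 509 = 256 + 128 + 64 + 32 + 16 + 8 + 4 + 1.
907^1 ≡ 907 (mod 941)
907^2 ≡ 907^2 = 822649 ≡ 215 (mod 941)
907^4 ≡ 215^2 = 46225 ≡ 116 (mod 941)
907^8 ≡ 116^2 = 13456 ≡ 282 (mod 941)
907^16 ≡ 282^2 = 79524 ≡ 480 (mod 941)
907^32 ≡ 480^2 = 230400 ≡ 796 (mod 941)
907^64 ≡ 796^2 = 633616 ≡ 323 (mod 941)
907^128 ≡ 323^2 = 104329 ≡ 819 (mod 941)
907^256 ≡ 819^2 = 670761 ≡ 769 (mod 941)
907^509 = 907^256 * 907^128 * 907^64 * 907^32 * 907^16 * 907^8 * 907^4 * 907^1 ≡ 769 * 819 * 323 * 796 * 480 * 282 * 116 * 907 (mod 941).
Accumulate the product:
769 * 819 = 629811 ≡ 282
282 * 323 = 91086 ≡ 750
750 * 796 = 597000 ≡ 406
406 * 480 = 194880 ≡ 93
93 * 282 = 26226 ≡ 819
819 * 116 = 95004 ≡ 904
904 * 907 = 819928 ≡ 317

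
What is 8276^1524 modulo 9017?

Using repeated squaring:
8276^1 ≡ 8276 (mod 9017)
8276^2 ≡ 8276^2 = 68492176 ≡ 8061 (mod 9017)
8276^4 ≡ 8061^2 = 64979721 ≡ 3219 (mod 9017)
8276^8 ≡ 3219^2 = 10361961 ≡ 1428 (mod 9017)
8276^16 ≡ 1428^2 = 2039184 ≡ 1342 (mod 9017)
8276^32 ≡ 1342^2 = 1800964 ≡ 6581 (mod 9017)
8276^64 ≡ 6581^2 = 43309561 ≡ 910 (mod 9017)
8276^128 ≡ 910^2 = 828100 ≡ 7553 (mod 9017)
8276^256 ≡ 7553^2 = 57047809 ≡ 6267 (mod 9017)
8276^512 ≡ 6267^2 = 39275289 ≡ 6254 (mod 9017)
8276^1024 ≡ 6254^2 = 39112516 ≡ 5787 (mod 9017)
8276^1524 = 8276^1024 · 8276^256 · 8276^128 · 8276^64 · 8276^32 · 8276^16 · 8276^4 ≡ 5787 · 6267 · 7553 · 910 · 6581 · 1342 · 3219 (mod 9017).
Accumulate the product:
5787 · 6267 = 36267129 ≡ 755
755 · 7553 = 5702515 ≡ 3771
3771 · 910 = 3431610 ≡ 5150
5150 · 6581 = 33892150 ≡ 6264
6264 · 1342 = 8406288 ≡ 2444
2444 · 3219 = 7867236 ≡ 4412

4412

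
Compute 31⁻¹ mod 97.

72

97 = 3×31 + 4
31 = 7×4 + 3
4 = 1×3 + 1
3 = 3×1 + 0
gcd(31, 97) = 1, so the inverse exists.
Back-substitute for 1:
1 = 1×4 − 1×3
  = −1×31 + 8×4
  = 8×97 − 25×31
So 31⁻¹ ≡ −25 ≡ 72 (mod 97).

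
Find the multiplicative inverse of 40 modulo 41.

40

By the extended Euclidean algorithm:
41 = 1*40 + 1
40 = 40*1 + 0
gcd(40, 41) = 1, so the inverse exists.
Back-substitute for 1:
1 = 1*41 − 1*40
So 40⁻¹ ≡ −1 ≡ 40 (mod 41).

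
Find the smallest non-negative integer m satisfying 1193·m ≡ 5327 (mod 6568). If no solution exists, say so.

gcd(1193, 6568) = 1, so a unique solution mod 6568 exists.
1193⁻¹ ≡ 4041 (mod 6568).
m ≡ 4041·5327 ≡ 3071 (mod 6568).

3071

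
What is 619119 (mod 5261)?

3582

619119 = 117*5261 + 3582, so 619119 ≡ 3582 (mod 5261).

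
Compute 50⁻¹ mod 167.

157

167 = 3×50 + 17
50 = 2×17 + 16
17 = 1×16 + 1
16 = 16×1 + 0
gcd(50, 167) = 1, so the inverse exists.
Back-substitute for 1:
1 = 1×17 − 1×16
  = −1×50 + 3×17
  = 3×167 − 10×50
So 50⁻¹ ≡ −10 ≡ 157 (mod 167).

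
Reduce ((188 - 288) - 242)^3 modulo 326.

188 - 288 = -100 ≡ 226 (mod 326)
226 - 242 = -16 ≡ 310 (mod 326)
(310)^3 ≡ 142 (mod 326)

142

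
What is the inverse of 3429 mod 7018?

4781

Run the extended Euclidean algorithm:
7018 = 2·3429 + 160
3429 = 21·160 + 69
160 = 2·69 + 22
69 = 3·22 + 3
22 = 7·3 + 1
3 = 3·1 + 0
gcd(3429, 7018) = 1, so the inverse exists.
Back-substitute for 1:
1 = 1·22 − 7·3
  = −7·69 + 22·22
  = 22·160 − 51·69
  = −51·3429 + 1093·160
  = 1093·7018 − 2237·3429
So 3429⁻¹ ≡ −2237 ≡ 4781 (mod 7018).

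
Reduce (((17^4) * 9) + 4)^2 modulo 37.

(17)^4 ≡ 12 (mod 37)
12 * 9 = 108 ≡ 34 (mod 37)
34 + 4 = 38 ≡ 1 (mod 37)
(1)^2 ≡ 1 (mod 37)

1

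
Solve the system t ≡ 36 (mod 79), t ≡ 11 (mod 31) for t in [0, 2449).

352

79⁻¹ mod 31: 79×11 ≡ 1 (mod 31), so 79⁻¹ ≡ 11.
t = 36 + 79×((11 − 36)×11 mod 31) = 36 + 79×4 = 352.
Check: 352 mod 79 = 36, 352 mod 31 = 11. ✓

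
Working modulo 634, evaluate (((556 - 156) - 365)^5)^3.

481

556 - 156 = 400
400 - 365 = 35
(35)^5 ≡ 47 (mod 634)
(47)^3 ≡ 481 (mod 634)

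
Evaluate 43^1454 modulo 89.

Using repeated squaring:
1454 in binary is 10110101110, i.e. 1454 = 1024 + 256 + 128 + 32 + 8 + 4 + 2.
43^1 ≡ 43 (mod 89)
43^2 ≡ 43^2 = 1849 ≡ 69 (mod 89)
43^4 ≡ 69^2 = 4761 ≡ 44 (mod 89)
43^8 ≡ 44^2 = 1936 ≡ 67 (mod 89)
43^16 ≡ 67^2 = 4489 ≡ 39 (mod 89)
43^32 ≡ 39^2 = 1521 ≡ 8 (mod 89)
43^64 ≡ 8^2 = 64 (mod 89)
43^128 ≡ 64^2 = 4096 ≡ 2 (mod 89)
43^256 ≡ 2^2 = 4 (mod 89)
43^512 ≡ 4^2 = 16 (mod 89)
43^1024 ≡ 16^2 = 256 ≡ 78 (mod 89)
43^1454 = 43^1024 · 43^256 · 43^128 · 43^32 · 43^8 · 43^4 · 43^2 ≡ 78 · 4 · 2 · 8 · 67 · 44 · 69 (mod 89).
Accumulate the product:
78 · 4 = 312 ≡ 45
45 · 2 = 90 ≡ 1
1 · 8 = 8
8 · 67 = 536 ≡ 2
2 · 44 = 88
88 · 69 = 6072 ≡ 20

20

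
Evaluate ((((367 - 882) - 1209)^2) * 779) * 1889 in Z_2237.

367 - 882 = -515 ≡ 1722 (mod 2237)
1722 - 1209 = 513
(513)^2 ≡ 1440 (mod 2237)
1440 * 779 = 1121760 ≡ 1023 (mod 2237)
1023 * 1889 = 1932447 ≡ 1916 (mod 2237)

1916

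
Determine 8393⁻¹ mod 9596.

9253

9596 = 1×8393 + 1203
8393 = 6×1203 + 1175
1203 = 1×1175 + 28
1175 = 41×28 + 27
28 = 1×27 + 1
27 = 27×1 + 0
gcd(8393, 9596) = 1, so the inverse exists.
Back-substitute for 1:
1 = 1×28 − 1×27
  = −1×1175 + 42×28
  = 42×1203 − 43×1175
  = −43×8393 + 300×1203
  = 300×9596 − 343×8393
So 8393⁻¹ ≡ −343 ≡ 9253 (mod 9596).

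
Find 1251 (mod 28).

1251 = 44×28 + 19, so 1251 ≡ 19 (mod 28).

19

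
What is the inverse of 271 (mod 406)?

By the extended Euclidean algorithm:
406 = 1*271 + 135
271 = 2*135 + 1
135 = 135*1 + 0
gcd(271, 406) = 1, so the inverse exists.
Back-substitute for 1:
1 = 1*271 − 2*135
  = −2*406 + 3*271
So 271⁻¹ ≡ 3 (mod 406).

3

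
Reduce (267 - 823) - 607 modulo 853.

267 - 823 = -556 ≡ 297 (mod 853)
297 - 607 = -310 ≡ 543 (mod 853)

543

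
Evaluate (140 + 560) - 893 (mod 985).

792

140 + 560 = 700
700 - 893 = -193 ≡ 792 (mod 985)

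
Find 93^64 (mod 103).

23

93^1 ≡ 93 (mod 103)
93^2 ≡ 93^2 = 8649 ≡ 100 (mod 103)
93^4 ≡ 100^2 = 10000 ≡ 9 (mod 103)
93^8 ≡ 9^2 = 81 (mod 103)
93^16 ≡ 81^2 = 6561 ≡ 72 (mod 103)
93^32 ≡ 72^2 = 5184 ≡ 34 (mod 103)
93^64 ≡ 34^2 = 1156 ≡ 23 (mod 103)
So 93^64 ≡ 23 (mod 103).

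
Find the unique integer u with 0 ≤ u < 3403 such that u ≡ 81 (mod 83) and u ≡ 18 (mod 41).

83⁻¹ mod 41: 83·1 ≡ 1 (mod 41), so 83⁻¹ ≡ 1.
u = 81 + 83·((18 − 81)·1 mod 41) = 81 + 83·19 = 1658.
Check: 1658 mod 83 = 81, 1658 mod 41 = 18. ✓

1658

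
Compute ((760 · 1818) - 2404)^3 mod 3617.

760 · 1818 = 1381680 ≡ 3603 (mod 3617)
3603 - 2404 = 1199
(1199)^3 ≡ 2249 (mod 3617)

2249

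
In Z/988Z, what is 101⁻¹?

225

By the extended Euclidean algorithm:
988 = 9*101 + 79
101 = 1*79 + 22
79 = 3*22 + 13
22 = 1*13 + 9
13 = 1*9 + 4
9 = 2*4 + 1
4 = 4*1 + 0
gcd(101, 988) = 1, so the inverse exists.
Bézout: 1 = −23*988 + 225*101.
So 101⁻¹ ≡ 225 (mod 988).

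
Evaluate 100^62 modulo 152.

80

62 in binary is 111110, i.e. 62 = 32 + 16 + 8 + 4 + 2.
100^1 ≡ 100 (mod 152)
100^2 ≡ 100^2 = 10000 ≡ 120 (mod 152)
100^4 ≡ 120^2 = 14400 ≡ 112 (mod 152)
100^8 ≡ 112^2 = 12544 ≡ 80 (mod 152)
100^16 ≡ 80^2 = 6400 ≡ 16 (mod 152)
100^32 ≡ 16^2 = 256 ≡ 104 (mod 152)
100^62 = 100^32 * 100^16 * 100^8 * 100^4 * 100^2 ≡ 104 * 16 * 80 * 112 * 120 (mod 152).
Accumulate the product:
104 * 16 = 1664 ≡ 144
144 * 80 = 11520 ≡ 120
120 * 112 = 13440 ≡ 64
64 * 120 = 7680 ≡ 80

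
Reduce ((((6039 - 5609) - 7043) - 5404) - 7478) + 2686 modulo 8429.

49

6039 - 5609 = 430
430 - 7043 = -6613 ≡ 1816 (mod 8429)
1816 - 5404 = -3588 ≡ 4841 (mod 8429)
4841 - 7478 = -2637 ≡ 5792 (mod 8429)
5792 + 2686 = 8478 ≡ 49 (mod 8429)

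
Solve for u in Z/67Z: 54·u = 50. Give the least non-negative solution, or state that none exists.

gcd(54, 67) = 1, so a unique solution mod 67 exists.
54⁻¹ ≡ 36 (mod 67).
u ≡ 36·50 ≡ 58 (mod 67).

58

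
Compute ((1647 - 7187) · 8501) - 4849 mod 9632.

1647 - 7187 = -5540 ≡ 4092 (mod 9632)
4092 · 8501 = 34786092 ≡ 4940 (mod 9632)
4940 - 4849 = 91

91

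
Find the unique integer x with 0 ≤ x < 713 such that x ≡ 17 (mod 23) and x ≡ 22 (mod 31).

270

23⁻¹ mod 31: 23*27 ≡ 1 (mod 31), so 23⁻¹ ≡ 27.
x = 17 + 23*((22 − 17)*27 mod 31) = 17 + 23*11 = 270.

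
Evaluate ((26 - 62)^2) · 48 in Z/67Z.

32

26 - 62 = -36 ≡ 31 (mod 67)
(31)^2 ≡ 23 (mod 67)
23 · 48 = 1104 ≡ 32 (mod 67)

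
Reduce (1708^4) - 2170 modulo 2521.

(1708)^4 ≡ 1283 (mod 2521)
1283 - 2170 = -887 ≡ 1634 (mod 2521)

1634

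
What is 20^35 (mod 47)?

11

Using repeated squaring:
35 in binary is 100011, i.e. 35 = 32 + 2 + 1.
20^1 ≡ 20 (mod 47)
20^2 ≡ 20^2 = 400 ≡ 24 (mod 47)
20^4 ≡ 24^2 = 576 ≡ 12 (mod 47)
20^8 ≡ 12^2 = 144 ≡ 3 (mod 47)
20^16 ≡ 3^2 = 9 (mod 47)
20^32 ≡ 9^2 = 81 ≡ 34 (mod 47)
20^35 = 20^32 * 20^2 * 20^1 ≡ 34 * 24 * 20 (mod 47).
Accumulate the product:
34 * 24 = 816 ≡ 17
17 * 20 = 340 ≡ 11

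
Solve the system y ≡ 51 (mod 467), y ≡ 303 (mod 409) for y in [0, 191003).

107461

467⁻¹ mod 409: 467*134 ≡ 1 (mod 409), so 467⁻¹ ≡ 134.
y = 51 + 467*((303 − 51)*134 mod 409) = 51 + 467*230 = 107461.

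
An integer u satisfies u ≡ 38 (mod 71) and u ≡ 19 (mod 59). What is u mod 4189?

71⁻¹ mod 59: 71*5 ≡ 1 (mod 59), so 71⁻¹ ≡ 5.
u = 38 + 71*((19 − 38)*5 mod 59) = 38 + 71*23 = 1671.

1671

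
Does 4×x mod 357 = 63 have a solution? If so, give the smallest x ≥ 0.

105

gcd(4, 357) = 1, so a unique solution mod 357 exists.
4⁻¹ ≡ 268 (mod 357).
x ≡ 268×63 ≡ 105 (mod 357).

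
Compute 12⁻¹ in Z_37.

34

Run the extended Euclidean algorithm:
37 = 3×12 + 1
12 = 12×1 + 0
gcd(12, 37) = 1, so the inverse exists.
Back-substitute for 1:
1 = 1×37 − 3×12
So 12⁻¹ ≡ −3 ≡ 34 (mod 37).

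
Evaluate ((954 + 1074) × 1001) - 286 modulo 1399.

1192

954 + 1074 = 2028 ≡ 629 (mod 1399)
629 × 1001 = 629629 ≡ 79 (mod 1399)
79 - 286 = -207 ≡ 1192 (mod 1399)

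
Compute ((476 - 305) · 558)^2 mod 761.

617

476 - 305 = 171
171 · 558 = 95418 ≡ 293 (mod 761)
(293)^2 ≡ 617 (mod 761)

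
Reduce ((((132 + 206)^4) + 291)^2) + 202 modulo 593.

503

132 + 206 = 338
(338)^4 ≡ 515 (mod 593)
515 + 291 = 806 ≡ 213 (mod 593)
(213)^2 ≡ 301 (mod 593)
301 + 202 = 503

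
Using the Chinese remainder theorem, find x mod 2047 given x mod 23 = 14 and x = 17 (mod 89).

106

23⁻¹ mod 89: 23×31 ≡ 1 (mod 89), so 23⁻¹ ≡ 31.
x = 14 + 23×((17 − 14)×31 mod 89) = 14 + 23×4 = 106.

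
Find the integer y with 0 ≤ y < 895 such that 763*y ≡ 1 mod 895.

617

895 = 1·763 + 132
763 = 5·132 + 103
132 = 1·103 + 29
103 = 3·29 + 16
29 = 1·16 + 13
16 = 1·13 + 3
13 = 4·3 + 1
3 = 3·1 + 0
gcd(763, 895) = 1, so the inverse exists.
Bézout: 1 = 237·895 − 278·763.
So 763⁻¹ ≡ −278 ≡ 617 (mod 895).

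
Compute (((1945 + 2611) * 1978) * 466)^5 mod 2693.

1194

1945 + 2611 = 4556 ≡ 1863 (mod 2693)
1863 * 1978 = 3685014 ≡ 990 (mod 2693)
990 * 466 = 461340 ≡ 837 (mod 2693)
(837)^5 ≡ 1194 (mod 2693)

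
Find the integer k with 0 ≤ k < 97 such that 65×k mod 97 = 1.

Apply the Euclidean algorithm and back-substitute:
97 = 1·65 + 32
65 = 2·32 + 1
32 = 32·1 + 0
gcd(65, 97) = 1, so the inverse exists.
Back-substitute for 1:
1 = 1·65 − 2·32
  = −2·97 + 3·65
So 65⁻¹ ≡ 3 (mod 97).

3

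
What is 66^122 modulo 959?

66^1 ≡ 66 (mod 959)
66^2 ≡ 66^2 = 4356 ≡ 520 (mod 959)
66^4 ≡ 520^2 = 270400 ≡ 921 (mod 959)
66^8 ≡ 921^2 = 848241 ≡ 485 (mod 959)
66^16 ≡ 485^2 = 235225 ≡ 270 (mod 959)
66^32 ≡ 270^2 = 72900 ≡ 16 (mod 959)
66^64 ≡ 16^2 = 256 (mod 959)
66^122 = 66^64 · 66^32 · 66^16 · 66^8 · 66^2 ≡ 256 · 16 · 270 · 485 · 520 (mod 959).
Accumulate the product:
256 · 16 = 4096 ≡ 260
260 · 270 = 70200 ≡ 193
193 · 485 = 93605 ≡ 582
582 · 520 = 302640 ≡ 555

555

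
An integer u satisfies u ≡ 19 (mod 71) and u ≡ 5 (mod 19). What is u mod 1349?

1297

71⁻¹ mod 19: 71·15 ≡ 1 (mod 19), so 71⁻¹ ≡ 15.
u = 19 + 71·((5 − 19)·15 mod 19) = 19 + 71·18 = 1297.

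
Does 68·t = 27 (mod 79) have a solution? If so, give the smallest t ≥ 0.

55

gcd(68, 79) = 1, so a unique solution mod 79 exists.
68⁻¹ ≡ 43 (mod 79).
t ≡ 43·27 ≡ 55 (mod 79).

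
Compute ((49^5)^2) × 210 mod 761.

(49)^5 ≡ 420 (mod 761)
(420)^2 ≡ 609 (mod 761)
609 × 210 = 127890 ≡ 42 (mod 761)

42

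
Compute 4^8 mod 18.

Compute successive squares:
4^1 ≡ 4 (mod 18)
4^2 ≡ 4^2 = 16 (mod 18)
4^4 ≡ 16^2 = 256 ≡ 4 (mod 18)
4^8 ≡ 4^2 = 16 (mod 18)
So 4^8 ≡ 16 (mod 18).

16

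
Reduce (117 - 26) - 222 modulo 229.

98

117 - 26 = 91
91 - 222 = -131 ≡ 98 (mod 229)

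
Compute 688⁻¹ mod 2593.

Run the extended Euclidean algorithm:
2593 = 3×688 + 529
688 = 1×529 + 159
529 = 3×159 + 52
159 = 3×52 + 3
52 = 17×3 + 1
3 = 3×1 + 0
gcd(688, 2593) = 1, so the inverse exists.
Bézout: 1 = 225×2593 − 848×688.
So 688⁻¹ ≡ −848 ≡ 1745 (mod 2593).

1745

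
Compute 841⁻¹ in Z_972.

601

By the extended Euclidean algorithm:
972 = 1×841 + 131
841 = 6×131 + 55
131 = 2×55 + 21
55 = 2×21 + 13
21 = 1×13 + 8
13 = 1×8 + 5
8 = 1×5 + 3
5 = 1×3 + 2
3 = 1×2 + 1
2 = 2×1 + 0
gcd(841, 972) = 1, so the inverse exists.
Back-substitute for 1:
1 = 1×3 − 1×2
  = −1×5 + 2×3
  = 2×8 − 3×5
  = −3×13 + 5×8
  = 5×21 − 8×13
  = −8×55 + 21×21
  = 21×131 − 50×55
  = −50×841 + 321×131
  = 321×972 − 371×841
So 841⁻¹ ≡ −371 ≡ 601 (mod 972).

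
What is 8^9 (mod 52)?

8

9 in binary is 1001, i.e. 9 = 8 + 1.
8^1 ≡ 8 (mod 52)
8^2 ≡ 8^2 = 64 ≡ 12 (mod 52)
8^4 ≡ 12^2 = 144 ≡ 40 (mod 52)
8^8 ≡ 40^2 = 1600 ≡ 40 (mod 52)
8^9 = 8^8 · 8^1 ≡ 40 · 8 (mod 52).
40 · 8 = 320 ≡ 8 (mod 52).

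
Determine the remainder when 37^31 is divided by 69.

31 in binary is 11111, i.e. 31 = 16 + 8 + 4 + 2 + 1.
37^1 ≡ 37 (mod 69)
37^2 ≡ 37^2 = 1369 ≡ 58 (mod 69)
37^4 ≡ 58^2 = 3364 ≡ 52 (mod 69)
37^8 ≡ 52^2 = 2704 ≡ 13 (mod 69)
37^16 ≡ 13^2 = 169 ≡ 31 (mod 69)
37^31 = 37^16 · 37^8 · 37^4 · 37^2 · 37^1 ≡ 31 · 13 · 52 · 58 · 37 (mod 69).
Accumulate the product:
31 · 13 = 403 ≡ 58
58 · 52 = 3016 ≡ 49
49 · 58 = 2842 ≡ 13
13 · 37 = 481 ≡ 67

67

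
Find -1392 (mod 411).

-1392 = -4·411 + 252, so -1392 ≡ 252 (mod 411).

252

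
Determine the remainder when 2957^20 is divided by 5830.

2201

Compute successive squares:
20 in binary is 10100, i.e. 20 = 16 + 4.
2957^1 ≡ 2957 (mod 5830)
2957^2 ≡ 2957^2 = 8743849 ≡ 4679 (mod 5830)
2957^4 ≡ 4679^2 = 21893041 ≡ 1391 (mod 5830)
2957^8 ≡ 1391^2 = 1934881 ≡ 5151 (mod 5830)
2957^16 ≡ 5151^2 = 26532801 ≡ 471 (mod 5830)
2957^20 = 2957^16 · 2957^4 ≡ 471 · 1391 (mod 5830).
471 · 1391 = 655161 ≡ 2201 (mod 5830).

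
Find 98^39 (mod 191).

2

39 in binary is 100111, i.e. 39 = 32 + 4 + 2 + 1.
98^1 ≡ 98 (mod 191)
98^2 ≡ 98^2 = 9604 ≡ 54 (mod 191)
98^4 ≡ 54^2 = 2916 ≡ 51 (mod 191)
98^8 ≡ 51^2 = 2601 ≡ 118 (mod 191)
98^16 ≡ 118^2 = 13924 ≡ 172 (mod 191)
98^32 ≡ 172^2 = 29584 ≡ 170 (mod 191)
98^39 = 98^32 · 98^4 · 98^2 · 98^1 ≡ 170 · 51 · 54 · 98 (mod 191).
Accumulate the product:
170 · 51 = 8670 ≡ 75
75 · 54 = 4050 ≡ 39
39 · 98 = 3822 ≡ 2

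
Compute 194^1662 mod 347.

194^1 ≡ 194 (mod 347)
194^2 ≡ 194^2 = 37636 ≡ 160 (mod 347)
194^4 ≡ 160^2 = 25600 ≡ 269 (mod 347)
194^8 ≡ 269^2 = 72361 ≡ 185 (mod 347)
194^16 ≡ 185^2 = 34225 ≡ 219 (mod 347)
194^32 ≡ 219^2 = 47961 ≡ 75 (mod 347)
194^64 ≡ 75^2 = 5625 ≡ 73 (mod 347)
194^128 ≡ 73^2 = 5329 ≡ 124 (mod 347)
194^256 ≡ 124^2 = 15376 ≡ 108 (mod 347)
194^512 ≡ 108^2 = 11664 ≡ 213 (mod 347)
194^1024 ≡ 213^2 = 45369 ≡ 259 (mod 347)
194^1662 = 194^1024 × 194^512 × 194^64 × 194^32 × 194^16 × 194^8 × 194^4 × 194^2 ≡ 259 × 213 × 73 × 75 × 219 × 185 × 269 × 160 (mod 347).
Accumulate the product:
259 × 213 = 55167 ≡ 341
341 × 73 = 24893 ≡ 256
256 × 75 = 19200 ≡ 115
115 × 219 = 25185 ≡ 201
201 × 185 = 37185 ≡ 56
56 × 269 = 15064 ≡ 143
143 × 160 = 22880 ≡ 325

325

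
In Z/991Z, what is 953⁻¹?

339

991 = 1·953 + 38
953 = 25·38 + 3
38 = 12·3 + 2
3 = 1·2 + 1
2 = 2·1 + 0
gcd(953, 991) = 1, so the inverse exists.
Back-substitute for 1:
1 = 1·3 − 1·2
  = −1·38 + 13·3
  = 13·953 − 326·38
  = −326·991 + 339·953
So 953⁻¹ ≡ 339 (mod 991).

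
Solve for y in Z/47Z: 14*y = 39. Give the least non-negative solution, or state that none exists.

gcd(14, 47) = 1, so a unique solution mod 47 exists.
14⁻¹ ≡ 37 (mod 47).
y ≡ 37*39 ≡ 33 (mod 47).

33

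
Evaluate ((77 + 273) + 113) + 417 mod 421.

77 + 273 = 350
350 + 113 = 463 ≡ 42 (mod 421)
42 + 417 = 459 ≡ 38 (mod 421)

38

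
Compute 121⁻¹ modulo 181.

Run the extended Euclidean algorithm:
181 = 1·121 + 60
121 = 2·60 + 1
60 = 60·1 + 0
gcd(121, 181) = 1, so the inverse exists.
Back-substitute for 1:
1 = 1·121 − 2·60
  = −2·181 + 3·121
So 121⁻¹ ≡ 3 (mod 181).

3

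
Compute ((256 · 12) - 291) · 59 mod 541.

156

256 · 12 = 3072 ≡ 367 (mod 541)
367 - 291 = 76
76 · 59 = 4484 ≡ 156 (mod 541)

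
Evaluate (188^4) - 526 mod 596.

(188)^4 ≡ 216 (mod 596)
216 - 526 = -310 ≡ 286 (mod 596)

286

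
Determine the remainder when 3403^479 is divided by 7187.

2389

Using repeated squaring:
479 in binary is 111011111, i.e. 479 = 256 + 128 + 64 + 16 + 8 + 4 + 2 + 1.
3403^1 ≡ 3403 (mod 7187)
3403^2 ≡ 3403^2 = 11580409 ≡ 2152 (mod 7187)
3403^4 ≡ 2152^2 = 4631104 ≡ 2676 (mod 7187)
3403^8 ≡ 2676^2 = 7160976 ≡ 2724 (mod 7187)
3403^16 ≡ 2724^2 = 7420176 ≡ 3192 (mod 7187)
3403^32 ≡ 3192^2 = 10188864 ≡ 4885 (mod 7187)
3403^64 ≡ 4885^2 = 23863225 ≡ 2385 (mod 7187)
3403^128 ≡ 2385^2 = 5688225 ≡ 3308 (mod 7187)
3403^256 ≡ 3308^2 = 10942864 ≡ 4250 (mod 7187)
3403^479 = 3403^256 * 3403^128 * 3403^64 * 3403^16 * 3403^8 * 3403^4 * 3403^2 * 3403^1 ≡ 4250 * 3308 * 2385 * 3192 * 2724 * 2676 * 2152 * 3403 (mod 7187).
Accumulate the product:
4250 * 3308 = 14059000 ≡ 1228
1228 * 2385 = 2928780 ≡ 3671
3671 * 3192 = 11717832 ≡ 3022
3022 * 2724 = 8231928 ≡ 2813
2813 * 2676 = 7527588 ≡ 2799
2799 * 2152 = 6023448 ≡ 742
742 * 3403 = 2525026 ≡ 2389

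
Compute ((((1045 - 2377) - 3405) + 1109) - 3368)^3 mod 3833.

1045 - 2377 = -1332 ≡ 2501 (mod 3833)
2501 - 3405 = -904 ≡ 2929 (mod 3833)
2929 + 1109 = 4038 ≡ 205 (mod 3833)
205 - 3368 = -3163 ≡ 670 (mod 3833)
(670)^3 ≡ 2822 (mod 3833)

2822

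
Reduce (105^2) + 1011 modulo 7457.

4579

(105)^2 ≡ 3568 (mod 7457)
3568 + 1011 = 4579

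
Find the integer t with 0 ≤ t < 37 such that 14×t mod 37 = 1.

By the extended Euclidean algorithm:
37 = 2×14 + 9
14 = 1×9 + 5
9 = 1×5 + 4
5 = 1×4 + 1
4 = 4×1 + 0
gcd(14, 37) = 1, so the inverse exists.
Back-substitute for 1:
1 = 1×5 − 1×4
  = −1×9 + 2×5
  = 2×14 − 3×9
  = −3×37 + 8×14
So 14⁻¹ ≡ 8 (mod 37).

8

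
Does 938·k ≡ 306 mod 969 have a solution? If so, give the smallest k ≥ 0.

459

gcd(938, 969) = 1, so a unique solution mod 969 exists.
938⁻¹ ≡ 125 (mod 969).
k ≡ 125·306 ≡ 459 (mod 969).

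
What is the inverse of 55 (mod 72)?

By the extended Euclidean algorithm:
72 = 1*55 + 17
55 = 3*17 + 4
17 = 4*4 + 1
4 = 4*1 + 0
gcd(55, 72) = 1, so the inverse exists.
Back-substitute for 1:
1 = 1*17 − 4*4
  = −4*55 + 13*17
  = 13*72 − 17*55
So 55⁻¹ ≡ −17 ≡ 55 (mod 72).

55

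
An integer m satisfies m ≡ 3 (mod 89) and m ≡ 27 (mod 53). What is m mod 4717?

3207

89⁻¹ mod 53: 89·28 ≡ 1 (mod 53), so 89⁻¹ ≡ 28.
m = 3 + 89·((27 − 3)·28 mod 53) = 3 + 89·36 = 3207.
Check: 3207 mod 89 = 3, 3207 mod 53 = 27. ✓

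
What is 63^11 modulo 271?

198

By square-and-multiply:
11 in binary is 1011, i.e. 11 = 8 + 2 + 1.
63^1 ≡ 63 (mod 271)
63^2 ≡ 63^2 = 3969 ≡ 175 (mod 271)
63^4 ≡ 175^2 = 30625 ≡ 2 (mod 271)
63^8 ≡ 2^2 = 4 (mod 271)
63^11 = 63^8 × 63^2 × 63^1 ≡ 4 × 175 × 63 (mod 271).
Accumulate the product:
4 × 175 = 700 ≡ 158
158 × 63 = 9954 ≡ 198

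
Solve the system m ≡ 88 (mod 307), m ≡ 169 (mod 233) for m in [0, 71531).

307⁻¹ mod 233: 307*148 ≡ 1 (mod 233), so 307⁻¹ ≡ 148.
m = 88 + 307*((169 − 88)*148 mod 233) = 88 + 307*105 = 32323.

32323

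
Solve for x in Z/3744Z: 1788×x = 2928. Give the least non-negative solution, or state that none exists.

188

gcd(1788, 3744) = 12, and 12 | 2928, so solutions exist.
Divide through by 12: 149×x ≡ 244 mod 312.
149⁻¹ ≡ 245 (mod 312).
x ≡ 245×244 ≡ 188 (mod 312).
The smallest non-negative solution is x = 188.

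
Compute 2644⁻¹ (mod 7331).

Run the extended Euclidean algorithm:
7331 = 2×2644 + 2043
2644 = 1×2043 + 601
2043 = 3×601 + 240
601 = 2×240 + 121
240 = 1×121 + 119
121 = 1×119 + 2
119 = 59×2 + 1
2 = 2×1 + 0
gcd(2644, 7331) = 1, so the inverse exists.
Back-substitute for 1:
1 = 1×119 − 59×2
  = −59×121 + 60×119
  = 60×240 − 119×121
  = −119×601 + 298×240
  = 298×2043 − 1013×601
  = −1013×2644 + 1311×2043
  = 1311×7331 − 3635×2644
So 2644⁻¹ ≡ −3635 ≡ 3696 (mod 7331).

3696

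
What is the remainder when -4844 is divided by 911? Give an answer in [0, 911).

622

-4844 = -6*911 + 622, so -4844 ≡ 622 (mod 911).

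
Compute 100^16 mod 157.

71

By square-and-multiply:
100^1 ≡ 100 (mod 157)
100^2 ≡ 100^2 = 10000 ≡ 109 (mod 157)
100^4 ≡ 109^2 = 11881 ≡ 106 (mod 157)
100^8 ≡ 106^2 = 11236 ≡ 89 (mod 157)
100^16 ≡ 89^2 = 7921 ≡ 71 (mod 157)
So 100^16 ≡ 71 (mod 157).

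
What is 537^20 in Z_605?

166

537^1 ≡ 537 (mod 605)
537^2 ≡ 537^2 = 288369 ≡ 389 (mod 605)
537^4 ≡ 389^2 = 151321 ≡ 71 (mod 605)
537^8 ≡ 71^2 = 5041 ≡ 201 (mod 605)
537^16 ≡ 201^2 = 40401 ≡ 471 (mod 605)
537^20 = 537^16 × 537^4 ≡ 471 × 71 (mod 605).
471 × 71 = 33441 ≡ 166 (mod 605).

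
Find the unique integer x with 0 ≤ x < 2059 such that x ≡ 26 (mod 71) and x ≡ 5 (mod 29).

71⁻¹ mod 29: 71×9 ≡ 1 (mod 29), so 71⁻¹ ≡ 9.
x = 26 + 71×((5 − 26)×9 mod 29) = 26 + 71×14 = 1020.

1020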